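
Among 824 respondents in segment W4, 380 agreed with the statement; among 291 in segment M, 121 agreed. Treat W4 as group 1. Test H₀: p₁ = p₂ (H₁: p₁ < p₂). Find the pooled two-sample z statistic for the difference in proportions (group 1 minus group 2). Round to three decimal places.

z = 1.337

p̂₁ = 380/824 ≈ 0.46117, p̂₂ = 121/291 ≈ 0.41581.
Pooled p̂ = (380+121)/(824+291) = 501/1115 = 0.44933.
SE = √(0.247432 × 0.00465002) = 0.03392.
z = (0.46117 − 0.41581)/0.03392 = 0.04536/0.03392 = 1.337.
p-value = P(Z < 1.337) ≈ 0.9094.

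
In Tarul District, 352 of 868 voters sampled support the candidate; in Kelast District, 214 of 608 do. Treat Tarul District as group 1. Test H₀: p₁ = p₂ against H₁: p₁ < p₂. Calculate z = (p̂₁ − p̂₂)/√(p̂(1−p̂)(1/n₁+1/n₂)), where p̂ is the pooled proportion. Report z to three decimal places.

p̂₁ = 352/868 ≈ 0.40553, p̂₂ = 214/608 ≈ 0.35197.
Pooled p̂ = (352+214)/(868+608) = 566/1476 = 0.38347.
SE = √(p̂(1−p̂)(1/n₁+1/n₂)) = √(0.38347·0.61653·0.00279681) = √(0.000661223) = 0.02571.
z = (0.40553 − 0.35197)/0.02571 = 0.05356/0.02571 = 2.083.

z = 2.083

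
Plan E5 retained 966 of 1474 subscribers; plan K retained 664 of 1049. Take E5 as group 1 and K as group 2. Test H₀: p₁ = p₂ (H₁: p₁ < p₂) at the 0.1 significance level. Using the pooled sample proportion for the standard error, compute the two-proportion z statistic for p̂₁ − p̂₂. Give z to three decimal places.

p̂₁ = 966/1474 = 0.65536, p̂₂ = 664/1049 = 0.63298.
Pooled p̂ = (966+664)/(1474+1049) = 1630/2523 = 0.64606.
SE = √(0.228668 × 0.00163171) = 0.01932.
z = (0.65536 − 0.63298)/0.01932 = 0.02238/0.01932 = 1.158.
p-value = P(Z < 1.158) ≈ 0.8766; since p > α = 0.1, fail to reject H₀.

z = 1.158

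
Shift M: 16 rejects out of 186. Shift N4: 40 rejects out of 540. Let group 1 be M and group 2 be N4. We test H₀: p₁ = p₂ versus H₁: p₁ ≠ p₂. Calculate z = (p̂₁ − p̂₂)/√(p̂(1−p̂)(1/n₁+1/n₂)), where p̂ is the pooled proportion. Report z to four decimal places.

p̂₁ = 16/186 = 0.086022, p̂₂ = 40/540 = 0.074074.
Pooled p̂ = (16+40)/(186+540) = 56/726 = 0.077135.
SE = √(0.0711852 × 0.0072282) = 0.022683.
z = (0.086022 − 0.074074)/0.022683 = 0.011948/0.022683 = 0.5267.
p-value = 2·P(Z > 0.527) ≈ 0.5984.

z = 0.5267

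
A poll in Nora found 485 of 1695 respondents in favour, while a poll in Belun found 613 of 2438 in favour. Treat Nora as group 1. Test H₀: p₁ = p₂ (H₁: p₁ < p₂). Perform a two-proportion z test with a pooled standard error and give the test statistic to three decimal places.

p̂₁ = 485/1695 ≈ 0.28614, p̂₂ = 613/2438 ≈ 0.25144.
Pooled p̂ = (485+613)/(1695+2438) = 1098/4133 = 0.26567.
SE = √(0.195088 × 0.00100014) = 0.01397.
z = (0.28614 − 0.25144)/0.01397 = 0.03470/0.01397 = 2.484.

z = 2.484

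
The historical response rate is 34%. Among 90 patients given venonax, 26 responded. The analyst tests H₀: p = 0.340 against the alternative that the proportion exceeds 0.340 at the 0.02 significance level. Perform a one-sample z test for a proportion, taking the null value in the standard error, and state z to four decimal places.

p̂ = 26/90 = 0.288889.
Under H₀, SE = √(0.34·0.66/90) = √(0.00249333) = 0.049933.
z = (0.288889 − 0.34)/0.049933 = -0.051111/0.049933 = -1.0236.
p-value = P(Z > -1.024) ≈ 0.8470; since p > α = 0.02, fail to reject H₀.

z = -1.0236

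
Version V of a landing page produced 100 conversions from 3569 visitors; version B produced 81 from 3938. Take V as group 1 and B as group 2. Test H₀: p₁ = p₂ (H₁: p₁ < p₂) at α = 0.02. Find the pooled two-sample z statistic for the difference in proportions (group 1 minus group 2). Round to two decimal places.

p̂₁ = 100/3569 ≈ 0.02802, p̂₂ = 81/3938 ≈ 0.02057.
Pooled p̂ = (100+81)/(3569+3938) = 181/7507 = 0.02411.
SE = √(p̂(1−p̂)(1/n₁+1/n₂)) = √(0.02411·0.97589·0.000534127) = √(1.25677e-05) = 0.00355.
z = (0.02802 − 0.02057)/0.00355 = 0.00745/0.00355 = 2.10.
p-value = P(Z < 2.102) ≈ 0.9822, so at α = 0.02 we fail to reject H₀.

z = 2.10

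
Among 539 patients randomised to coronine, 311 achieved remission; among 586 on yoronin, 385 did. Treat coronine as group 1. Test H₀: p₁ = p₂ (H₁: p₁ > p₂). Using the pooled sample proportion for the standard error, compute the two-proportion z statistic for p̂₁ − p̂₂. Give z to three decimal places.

z = -2.760

p̂₁ = 311/539 ≈ 0.57699, p̂₂ = 385/586 ≈ 0.65700.
Pooled p̂ = (311+385)/(539+586) = 696/1125 = 0.61867.
SE = √(0.235918 × 0.00356177) = 0.02899.
z = (0.57699 − 0.65700)/0.02899 = -0.08001/0.02899 = -2.760.
p-value = P(Z > -2.760) ≈ 0.9971.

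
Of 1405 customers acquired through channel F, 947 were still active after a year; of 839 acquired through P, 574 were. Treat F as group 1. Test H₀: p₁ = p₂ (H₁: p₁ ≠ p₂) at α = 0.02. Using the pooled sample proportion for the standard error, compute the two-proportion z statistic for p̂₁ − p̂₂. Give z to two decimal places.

p̂₁ = 947/1405 ≈ 0.6740, p̂₂ = 574/839 ≈ 0.6841.
Pooled p̂ = (947+574)/(1405+839) = 1521/2244 = 0.6778.
SE = √(0.218384 × 0.00190364) = 0.0204.
z = (0.6740 − 0.6841)/0.0204 = -0.0101/0.0204 = -0.50.
Two-sided p-value ≈ 2·Φ(−0.497) = 0.6194, so at α = 0.02 we fail to reject H₀.

z = -0.50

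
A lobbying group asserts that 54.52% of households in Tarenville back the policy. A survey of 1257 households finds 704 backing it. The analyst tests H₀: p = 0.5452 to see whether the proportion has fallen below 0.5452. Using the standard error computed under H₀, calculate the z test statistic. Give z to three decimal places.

p̂ = 704/1257 = 0.56006.
Under H₀, SE = √(0.5452·0.4548/1257) = √(0.000197261) = 0.01404.
z = (0.56006 − 0.5452)/0.01404 = 0.01486/0.01404 = 1.058.
p-value = P(Z < 1.058) ≈ 0.8550.

z = 1.058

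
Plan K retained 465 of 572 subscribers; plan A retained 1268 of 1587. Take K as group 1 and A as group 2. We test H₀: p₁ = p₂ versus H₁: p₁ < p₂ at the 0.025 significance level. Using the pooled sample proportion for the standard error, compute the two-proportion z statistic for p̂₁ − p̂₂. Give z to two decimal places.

z = 0.72

p̂₁ = 465/572 ≈ 0.8129, p̂₂ = 1268/1587 ≈ 0.7990.
Pooled p̂ = (465+1268)/(572+1587) = 1733/2159 = 0.8027.
SE = √(0.158381 × 0.00237837) = 0.0194.
z = (0.8129 − 0.7990)/0.0194 = 0.0139/0.0194 = 0.72.
p-value = P(Z < 0.719) ≈ 0.7638, so at α = 0.025 we fail to reject H₀.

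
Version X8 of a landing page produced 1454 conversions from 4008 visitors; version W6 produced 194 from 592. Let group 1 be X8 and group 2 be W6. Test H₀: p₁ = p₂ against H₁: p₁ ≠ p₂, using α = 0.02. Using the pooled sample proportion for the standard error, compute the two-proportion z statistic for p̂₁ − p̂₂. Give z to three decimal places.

p̂₁ = 1454/4008 = 0.36277, p̂₂ = 194/592 = 0.32770.
Pooled p̂ = (1454+194)/(4008+592) = 1648/4600 = 0.35826.
SE = √(0.22991 × 0.00193869) = 0.02111.
z = (0.36277 − 0.32770)/0.02111 = 0.03507/0.02111 = 1.661.
p-value = 2·P(Z > 1.661) ≈ 0.0967; since p > α = 0.02, fail to reject H₀.

z = 1.661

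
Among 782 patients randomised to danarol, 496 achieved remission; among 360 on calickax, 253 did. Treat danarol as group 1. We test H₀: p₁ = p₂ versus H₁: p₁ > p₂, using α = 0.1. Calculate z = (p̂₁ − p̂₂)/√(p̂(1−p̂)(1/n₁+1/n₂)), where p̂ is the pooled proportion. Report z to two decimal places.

p̂₁ = 496/782 ≈ 0.6343, p̂₂ = 253/360 ≈ 0.7028.
Pooled p̂ = (496+253)/(782+360) = 749/1142 = 0.6559.
SE = √(0.225706 × 0.00405655) = 0.0303.
z = (0.6343 − 0.7028)/0.0303 = -0.0685/0.0303 = -2.26.
p-value = P(Z > -2.264) ≈ 0.9882. With α = 0.1, fail to reject H₀.

z = -2.26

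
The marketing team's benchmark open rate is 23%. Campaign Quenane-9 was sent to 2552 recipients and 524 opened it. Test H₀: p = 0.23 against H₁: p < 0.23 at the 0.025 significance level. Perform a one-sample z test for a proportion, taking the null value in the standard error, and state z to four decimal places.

z = -2.9615

p̂ = 524/2552 ≈ 0.2053292.
Standard error under H₀: √(0.23×0.77/2552) = 0.0083305.
z = (0.2053292 − 0.23)/0.0083305 = -0.0246708/0.0083305 = -2.9615.
p-value = P(Z < -2.962) ≈ 0.0015; since p < α = 0.025, reject H₀.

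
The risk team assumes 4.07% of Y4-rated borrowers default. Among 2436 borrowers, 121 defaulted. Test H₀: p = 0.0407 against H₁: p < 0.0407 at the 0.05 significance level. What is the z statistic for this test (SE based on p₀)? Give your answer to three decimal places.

z = 2.241

p̂ = 121/2436 ≈ 0.049672.
Under H₀, SE = √(0.0407·0.9593/2436) = √(1.60277e-05) = 0.004003.
z = (0.049672 − 0.0407)/0.004003 = 0.008972/0.004003 = 2.241.
p-value = P(Z < 2.241) ≈ 0.9875; since p > α = 0.05, fail to reject H₀.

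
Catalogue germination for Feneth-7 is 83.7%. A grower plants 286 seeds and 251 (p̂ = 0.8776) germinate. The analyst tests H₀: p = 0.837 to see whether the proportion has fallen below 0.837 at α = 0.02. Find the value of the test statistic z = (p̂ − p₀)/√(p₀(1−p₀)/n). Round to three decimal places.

p̂ = 251/286 = 0.87762.
Under H₀, SE = √(0.837·0.163/286) = √(0.000477031) = 0.02184.
z = (0.87762 − 0.837)/0.02184 = 0.04062/0.02184 = 1.860.
p-value = P(Z < 1.860) ≈ 0.9686; since p > α = 0.02, fail to reject H₀.

z = 1.860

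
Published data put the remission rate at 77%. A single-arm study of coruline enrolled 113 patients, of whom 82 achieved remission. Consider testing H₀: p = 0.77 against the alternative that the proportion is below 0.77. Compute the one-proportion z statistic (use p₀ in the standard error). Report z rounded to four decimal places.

z = -1.1199

p̂ = 82/113 ≈ 0.725664.
Standard error under H₀: √(0.77×0.23/113) = 0.039589.
z = (0.725664 − 0.77)/0.039589 = -0.044336/0.039589 = -1.1199.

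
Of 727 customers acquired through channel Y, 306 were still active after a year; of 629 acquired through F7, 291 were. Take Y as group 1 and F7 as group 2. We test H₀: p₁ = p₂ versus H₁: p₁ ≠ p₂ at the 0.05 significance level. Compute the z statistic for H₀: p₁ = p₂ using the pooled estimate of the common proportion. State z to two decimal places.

z = -1.54

p̂₁ = 306/727 ≈ 0.4209, p̂₂ = 291/629 ≈ 0.4626.
Pooled p̂ = (306+291)/(727+629) = 597/1356 = 0.4403.
SE = √(p̂(1−p̂)(1/n₁+1/n₂)) = √(0.4403·0.5597·0.00296534) = √(0.000730754) = 0.0270.
z = (0.4209 − 0.4626)/0.0270 = -0.0417/0.0270 = -1.54.
Two-sided p-value ≈ 2·Φ(−1.544) = 0.1226, so at α = 0.05 we fail to reject H₀.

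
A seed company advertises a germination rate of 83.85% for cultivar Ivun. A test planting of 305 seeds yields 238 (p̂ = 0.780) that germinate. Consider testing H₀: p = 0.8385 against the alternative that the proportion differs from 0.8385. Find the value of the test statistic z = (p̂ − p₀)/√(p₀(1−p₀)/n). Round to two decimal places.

z = -2.76

p̂ = 238/305 ≈ 0.7803.
SE = √(p₀(1−p₀)/n) = √(0.13542/305) = 0.0211.
z = (0.7803 − 0.8385)/0.0211 = -0.0582/0.0211 = -2.76.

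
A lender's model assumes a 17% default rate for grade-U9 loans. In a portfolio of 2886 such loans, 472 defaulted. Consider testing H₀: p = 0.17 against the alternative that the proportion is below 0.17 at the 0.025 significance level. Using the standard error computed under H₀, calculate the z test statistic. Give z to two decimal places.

z = -0.92

p̂ = 472/2886 = 0.16355.
SE = √(p₀(1−p₀)/n) = √(0.1411/2886) = 0.00699.
z = (0.16355 − 0.17)/0.00699 = -0.00645/0.00699 = -0.92.
p-value = P(Z < -0.923) ≈ 0.1781; since p > α = 0.025, fail to reject H₀.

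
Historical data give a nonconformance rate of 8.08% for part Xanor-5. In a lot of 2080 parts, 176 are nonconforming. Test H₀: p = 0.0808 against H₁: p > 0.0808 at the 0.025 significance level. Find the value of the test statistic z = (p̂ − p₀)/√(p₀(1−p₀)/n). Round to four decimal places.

p̂ = 176/2080 = 0.0846154.
SE = √(p₀(1−p₀)/n) = √(0.074271/2080) = 0.0059756.
z = (0.0846154 − 0.0808)/0.0059756 = 0.0038154/0.0059756 = 0.6385.
p-value = P(Z > 0.638) ≈ 0.2616. With α = 0.025, fail to reject H₀.

z = 0.6385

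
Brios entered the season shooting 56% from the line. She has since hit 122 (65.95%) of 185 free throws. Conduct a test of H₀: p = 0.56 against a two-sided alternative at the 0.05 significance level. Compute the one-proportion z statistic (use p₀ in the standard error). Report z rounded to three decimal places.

z = 2.725

p̂ = 122/185 ≈ 0.65946.
SE = √(p₀(1−p₀)/n) = √(0.2464/185) = 0.03650.
z = (0.65946 − 0.56)/0.03650 = 0.09946/0.03650 = 2.725.
p-value = 2·P(Z > 2.725) ≈ 0.0064; since p < α = 0.05, reject H₀.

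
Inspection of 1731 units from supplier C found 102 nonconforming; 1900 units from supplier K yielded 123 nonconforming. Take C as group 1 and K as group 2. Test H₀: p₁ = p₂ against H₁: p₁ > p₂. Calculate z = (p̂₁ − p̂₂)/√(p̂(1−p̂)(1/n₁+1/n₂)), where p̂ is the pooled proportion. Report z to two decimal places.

p̂₁ = 102/1731 ≈ 0.05893, p̂₂ = 123/1900 ≈ 0.06474.
Pooled p̂ = (102+123)/(1731+1900) = 225/3631 = 0.06197.
SE = √(p̂(1−p̂)(1/n₁+1/n₂)) = √(0.06197·0.93803·0.00110402) = √(6.41727e-05) = 0.00801.
z = (0.05893 − 0.06474)/0.00801 = -0.00581/0.00801 = -0.73.
p-value = P(Z > -0.725) ≈ 0.7659.

z = -0.73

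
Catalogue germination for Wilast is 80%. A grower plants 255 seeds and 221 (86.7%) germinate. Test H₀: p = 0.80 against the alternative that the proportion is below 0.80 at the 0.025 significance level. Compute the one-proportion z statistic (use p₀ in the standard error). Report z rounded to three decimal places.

p̂ = 221/255 ≈ 0.86667.
Under H₀, SE = √(0.8·0.2/255) = √(0.000627451) = 0.02505.
z = (0.86667 − 0.8)/0.02505 = 0.06667/0.02505 = 2.661.
p-value = P(Z < 2.661) ≈ 0.9961, so at α = 0.025 we fail to reject H₀.

z = 2.661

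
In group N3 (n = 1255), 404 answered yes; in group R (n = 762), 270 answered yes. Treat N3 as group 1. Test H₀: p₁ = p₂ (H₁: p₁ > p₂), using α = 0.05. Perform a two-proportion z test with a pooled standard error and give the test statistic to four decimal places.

z = -1.4965

p̂₁ = 404/1255 = 0.321912, p̂₂ = 270/762 = 0.354331.
Pooled p̂ = (404+270)/(1255+762) = 674/2017 = 0.334160.
SE = √(p̂(1−p̂)(1/n₁+1/n₂)) = √(0.334160·0.665840·0.00210915) = √(0.000469279) = 0.021663.
z = (0.321912 − 0.354331)/0.021663 = -0.032419/0.021663 = -1.4965.
p-value = P(Z > -1.496) ≈ 0.9327, so at α = 0.05 we fail to reject H₀.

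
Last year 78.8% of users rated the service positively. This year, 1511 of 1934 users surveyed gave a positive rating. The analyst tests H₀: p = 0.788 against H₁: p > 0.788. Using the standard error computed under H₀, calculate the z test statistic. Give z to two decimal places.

z = -0.72

p̂ = 1511/1934 = 0.7813.
Under H₀, SE = √(0.788·0.212/1934) = √(8.63785e-05) = 0.0093.
z = (0.7813 − 0.788)/0.0093 = -0.0067/0.0093 = -0.72.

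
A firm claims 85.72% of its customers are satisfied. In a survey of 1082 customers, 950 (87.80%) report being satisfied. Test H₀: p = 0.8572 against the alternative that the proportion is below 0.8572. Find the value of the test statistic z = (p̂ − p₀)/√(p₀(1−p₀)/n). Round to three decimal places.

p̂ = 950/1082 ≈ 0.878004.
Under H₀, SE = √(0.8572·0.1428/1082) = √(0.000113131) = 0.010636.
z = (0.878004 − 0.8572)/0.010636 = 0.020804/0.010636 = 1.956.
p-value = P(Z < 1.956) ≈ 0.9748.

z = 1.956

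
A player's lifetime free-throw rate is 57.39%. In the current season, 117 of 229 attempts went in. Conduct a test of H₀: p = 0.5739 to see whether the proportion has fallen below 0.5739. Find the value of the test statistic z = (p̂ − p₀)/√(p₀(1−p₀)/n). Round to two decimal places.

z = -1.93

p̂ = 117/229 ≈ 0.5109.
Standard error under H₀: √(0.5739×0.4261/229) = 0.0327.
z = (0.5109 − 0.5739)/0.0327 = -0.0630/0.0327 = -1.93.
p-value = P(Z < -1.927) ≈ 0.0270.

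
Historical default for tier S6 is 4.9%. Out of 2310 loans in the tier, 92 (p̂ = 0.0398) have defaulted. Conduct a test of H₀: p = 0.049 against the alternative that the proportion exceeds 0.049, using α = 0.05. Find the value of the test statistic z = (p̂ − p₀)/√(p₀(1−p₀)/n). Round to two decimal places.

z = -2.04

p̂ = 92/2310 = 0.0398.
SE = √(p₀(1−p₀)/n) = √(0.046599/2310) = 0.0045.
z = (0.0398 − 0.049)/0.0045 = -0.0092/0.0045 = -2.04.
p-value = P(Z > -2.042) ≈ 0.9794, so at α = 0.05 we fail to reject H₀.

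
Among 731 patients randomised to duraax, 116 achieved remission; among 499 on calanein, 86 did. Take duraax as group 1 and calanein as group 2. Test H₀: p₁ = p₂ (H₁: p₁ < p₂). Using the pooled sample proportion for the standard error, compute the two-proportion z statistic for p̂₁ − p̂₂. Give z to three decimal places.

p̂₁ = 116/731 = 0.15869, p̂₂ = 86/499 = 0.17234.
Pooled p̂ = (116+86)/(731+499) = 202/1230 = 0.16423.
SE = √(0.137257 × 0.003372) = 0.02151.
z = (0.15869 − 0.17234)/0.02151 = -0.01365/0.02151 = -0.635.

z = -0.635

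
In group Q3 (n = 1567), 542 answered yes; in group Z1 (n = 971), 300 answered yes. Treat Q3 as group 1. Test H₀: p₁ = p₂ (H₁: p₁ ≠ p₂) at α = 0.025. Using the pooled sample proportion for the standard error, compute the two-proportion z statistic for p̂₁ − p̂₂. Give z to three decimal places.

z = 1.920

p̂₁ = 542/1567 ≈ 0.34588, p̂₂ = 300/971 ≈ 0.30896.
Pooled p̂ = (542+300)/(1567+971) = 842/2538 = 0.33176.
SE = √(p̂(1−p̂)(1/n₁+1/n₂)) = √(0.33176·0.66824·0.00166803) = √(0.000369792) = 0.01923.
z = (0.34588 − 0.30896)/0.01923 = 0.03692/0.01923 = 1.920.
Two-sided p-value ≈ 2·Φ(−1.920) = 0.0548. With α = 0.025, fail to reject H₀.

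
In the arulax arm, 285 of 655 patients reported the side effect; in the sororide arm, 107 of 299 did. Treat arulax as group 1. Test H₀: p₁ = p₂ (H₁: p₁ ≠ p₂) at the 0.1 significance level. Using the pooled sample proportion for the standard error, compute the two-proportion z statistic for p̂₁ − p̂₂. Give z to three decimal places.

p̂₁ = 285/655 = 0.43511, p̂₂ = 107/299 = 0.35786.
Pooled p̂ = (285+107)/(655+299) = 392/954 = 0.41090.
SE = √(p̂(1−p̂)(1/n₁+1/n₂)) = √(0.41090·0.58910·0.0048712) = √(0.00117913) = 0.03434.
z = (0.43511 − 0.35786)/0.03434 = 0.07725/0.03434 = 2.250.
p-value = 2·P(Z > 2.250) ≈ 0.0245. With α = 0.1, reject H₀.

z = 2.250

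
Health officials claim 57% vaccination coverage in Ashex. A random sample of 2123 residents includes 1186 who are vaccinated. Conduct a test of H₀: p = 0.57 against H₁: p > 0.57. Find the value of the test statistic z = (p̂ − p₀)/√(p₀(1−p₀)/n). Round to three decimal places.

p̂ = 1186/2123 = 0.558643.
Standard error under H₀: √(0.57×0.43/2123) = 0.010745.
z = (0.558643 − 0.57)/0.010745 = -0.011357/0.010745 = -1.057.
p-value = P(Z > -1.057) ≈ 0.8547.

z = -1.057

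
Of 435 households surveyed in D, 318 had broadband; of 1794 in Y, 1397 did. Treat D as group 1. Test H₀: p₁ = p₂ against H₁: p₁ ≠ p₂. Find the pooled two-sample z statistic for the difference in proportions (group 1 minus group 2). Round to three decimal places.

p̂₁ = 318/435 ≈ 0.73103, p̂₂ = 1397/1794 ≈ 0.77871.
Pooled p̂ = (318+1397)/(435+1794) = 1715/2229 = 0.76940.
SE = √(0.177422 × 0.00285626) = 0.02251.
z = (0.73103 − 0.77871)/0.02251 = -0.04768/0.02251 = -2.118.
Two-sided p-value ≈ 2·Φ(−2.118) = 0.0342.

z = -2.118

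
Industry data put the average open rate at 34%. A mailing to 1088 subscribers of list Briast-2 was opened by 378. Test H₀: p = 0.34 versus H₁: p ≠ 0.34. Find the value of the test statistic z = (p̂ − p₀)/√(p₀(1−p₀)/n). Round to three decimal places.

z = 0.517

p̂ = 378/1088 ≈ 0.34743.
SE = √(p₀(1−p₀)/n) = √(0.2244/1088) = 0.01436.
z = (0.34743 − 0.34)/0.01436 = 0.00743/0.01436 = 0.517.
Two-sided p-value ≈ 2·Φ(−0.517) = 0.6051.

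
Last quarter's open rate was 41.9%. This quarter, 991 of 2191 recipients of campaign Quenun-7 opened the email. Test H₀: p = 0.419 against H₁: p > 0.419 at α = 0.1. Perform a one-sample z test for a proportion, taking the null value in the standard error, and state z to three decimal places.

z = 3.160

p̂ = 991/2191 = 0.452305.
SE = √(p₀(1−p₀)/n) = √(0.24344/2191) = 0.010541.
z = (0.452305 − 0.419)/0.010541 = 0.033305/0.010541 = 3.160.
p-value = P(Z > 3.160) ≈ 0.0008; since p < α = 0.1, reject H₀.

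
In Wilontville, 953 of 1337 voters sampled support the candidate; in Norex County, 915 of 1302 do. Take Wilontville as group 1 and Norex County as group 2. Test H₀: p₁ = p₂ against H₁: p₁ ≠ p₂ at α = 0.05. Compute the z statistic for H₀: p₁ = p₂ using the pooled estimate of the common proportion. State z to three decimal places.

p̂₁ = 953/1337 = 0.71279, p̂₂ = 915/1302 = 0.70276.
Pooled p̂ = (953+915)/(1337+1302) = 1868/2639 = 0.70784.
SE = √(0.206801 × 0.00151599) = 0.01771.
z = (0.71279 − 0.70276)/0.01771 = 0.01003/0.01771 = 0.566.
Two-sided p-value ≈ 2·Φ(−0.566) = 0.5713; since p > α = 0.05, fail to reject H₀.

z = 0.566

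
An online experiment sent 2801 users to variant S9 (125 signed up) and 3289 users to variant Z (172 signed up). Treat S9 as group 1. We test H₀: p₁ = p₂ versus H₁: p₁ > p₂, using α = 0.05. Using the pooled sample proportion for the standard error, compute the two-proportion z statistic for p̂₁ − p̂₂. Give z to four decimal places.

z = -1.3848

p̂₁ = 125/2801 ≈ 0.044627, p̂₂ = 172/3289 ≈ 0.052296.
Pooled p̂ = (125+172)/(2801+3289) = 297/6090 = 0.048768.
SE = √(0.0463901 × 0.000661059) = 0.005538.
z = (0.044627 − 0.052296)/0.005538 = -0.007669/0.005538 = -1.3848.
p-value = P(Z > -1.385) ≈ 0.9169, so at α = 0.05 we fail to reject H₀.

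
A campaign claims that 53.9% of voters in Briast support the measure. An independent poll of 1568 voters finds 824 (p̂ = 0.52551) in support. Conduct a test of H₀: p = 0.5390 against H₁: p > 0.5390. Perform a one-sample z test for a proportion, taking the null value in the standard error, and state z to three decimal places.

z = -1.072

p̂ = 824/1568 = 0.525510.
SE = √(p₀(1−p₀)/n) = √(0.24848/1568) = 0.012588.
z = (0.525510 − 0.539)/0.012588 = -0.013490/0.012588 = -1.072.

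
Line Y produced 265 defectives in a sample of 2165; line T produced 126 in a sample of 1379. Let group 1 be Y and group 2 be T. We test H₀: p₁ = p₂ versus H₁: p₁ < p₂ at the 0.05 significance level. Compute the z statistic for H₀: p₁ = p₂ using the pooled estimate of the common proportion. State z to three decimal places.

z = 2.875

p̂₁ = 265/2165 ≈ 0.122402, p̂₂ = 126/1379 ≈ 0.091371.
Pooled p̂ = (265+126)/(2165+1379) = 391/3544 = 0.110327.
SE = √(0.0981552 × 0.00118706) = 0.010794.
z = (0.122402 − 0.091371)/0.010794 = 0.031031/0.010794 = 2.875.
p-value = P(Z < 2.875) ≈ 0.9980; since p > α = 0.05, fail to reject H₀.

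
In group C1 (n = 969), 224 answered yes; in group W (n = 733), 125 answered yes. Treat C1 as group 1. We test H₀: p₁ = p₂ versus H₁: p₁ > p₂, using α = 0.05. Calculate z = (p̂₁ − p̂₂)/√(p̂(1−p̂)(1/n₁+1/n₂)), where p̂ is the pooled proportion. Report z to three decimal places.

z = 3.068

p̂₁ = 224/969 ≈ 0.231166, p̂₂ = 125/733 ≈ 0.170532.
Pooled p̂ = (224+125)/(969+733) = 349/1702 = 0.205053.
SE = √(0.163006 × 0.00239625) = 0.019764.
z = (0.231166 − 0.170532)/0.019764 = 0.060634/0.019764 = 3.068.
p-value = P(Z > 3.068) ≈ 0.0011. With α = 0.05, reject H₀.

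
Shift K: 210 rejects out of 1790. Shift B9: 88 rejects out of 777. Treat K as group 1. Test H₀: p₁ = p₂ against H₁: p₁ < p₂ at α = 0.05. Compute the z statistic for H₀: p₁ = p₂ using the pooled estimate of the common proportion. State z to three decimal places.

z = 0.295

p̂₁ = 210/1790 = 0.11732, p̂₂ = 88/777 = 0.11326.
Pooled p̂ = (210+88)/(1790+777) = 298/2567 = 0.11609.
SE = √(p̂(1−p̂)(1/n₁+1/n₂)) = √(0.11609·0.88391·0.00184566) = √(0.000189387) = 0.01376.
z = (0.11732 − 0.11326)/0.01376 = 0.00406/0.01376 = 0.295.
p-value = P(Z < 0.295) ≈ 0.6161; since p > α = 0.05, fail to reject H₀.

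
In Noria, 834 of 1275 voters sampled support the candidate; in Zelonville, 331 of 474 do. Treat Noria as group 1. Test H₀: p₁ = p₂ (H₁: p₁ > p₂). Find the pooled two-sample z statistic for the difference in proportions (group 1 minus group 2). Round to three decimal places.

p̂₁ = 834/1275 ≈ 0.65412, p̂₂ = 331/474 ≈ 0.69831.
Pooled p̂ = (834+331)/(1275+474) = 1165/1749 = 0.66609.
SE = √(p̂(1−p̂)(1/n₁+1/n₂)) = √(0.66609·0.33391·0.00289402) = √(0.000643666) = 0.02537.
z = (0.65412 − 0.69831)/0.02537 = -0.04419/0.02537 = -1.742.
p-value = P(Z > -1.742) ≈ 0.9592.

z = -1.742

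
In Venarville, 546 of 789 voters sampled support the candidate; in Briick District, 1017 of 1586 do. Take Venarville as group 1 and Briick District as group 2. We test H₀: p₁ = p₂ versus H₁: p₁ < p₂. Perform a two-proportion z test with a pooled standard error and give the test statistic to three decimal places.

p̂₁ = 546/789 = 0.69202, p̂₂ = 1017/1586 = 0.64124.
Pooled p̂ = (546+1017)/(789+1586) = 1563/2375 = 0.65811.
SE = √(p̂(1−p̂)(1/n₁+1/n₂)) = √(0.65811·0.34189·0.00189794) = √(0.000427043) = 0.02067.
z = (0.69202 − 0.64124)/0.02067 = 0.05078/0.02067 = 2.457.

z = 2.457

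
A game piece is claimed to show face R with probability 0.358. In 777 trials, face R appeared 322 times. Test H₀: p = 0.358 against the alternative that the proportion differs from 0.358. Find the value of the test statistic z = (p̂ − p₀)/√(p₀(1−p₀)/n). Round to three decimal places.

z = 3.280

p̂ = 322/777 = 0.41441.
Under H₀, SE = √(0.358·0.642/777) = √(0.000295799) = 0.01720.
z = (0.41441 − 0.358)/0.01720 = 0.05641/0.01720 = 3.280.
Two-sided p-value ≈ 2·Φ(−3.280) = 0.0010.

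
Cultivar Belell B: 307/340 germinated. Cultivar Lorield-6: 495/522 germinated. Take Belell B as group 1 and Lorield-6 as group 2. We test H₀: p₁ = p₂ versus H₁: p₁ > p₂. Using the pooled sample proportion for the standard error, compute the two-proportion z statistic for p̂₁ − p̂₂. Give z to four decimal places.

p̂₁ = 307/340 = 0.902941, p̂₂ = 495/522 = 0.948276.
Pooled p̂ = (307+495)/(340+522) = 802/862 = 0.930394.
SE = √(p̂(1−p̂)(1/n₁+1/n₂)) = √(0.930394·0.069606·0.00485689) = √(0.000314535) = 0.017735.
z = (0.902941 − 0.948276)/0.017735 = -0.045335/0.017735 = -2.5562.
p-value = P(Z > -2.556) ≈ 0.9947.

z = -2.5562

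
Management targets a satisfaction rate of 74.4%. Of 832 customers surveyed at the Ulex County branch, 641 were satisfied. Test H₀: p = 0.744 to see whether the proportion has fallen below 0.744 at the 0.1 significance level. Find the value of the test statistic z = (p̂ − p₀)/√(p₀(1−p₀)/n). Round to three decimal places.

z = 1.747

p̂ = 641/832 = 0.77043.
Standard error under H₀: √(0.744×0.256/832) = 0.01513.
z = (0.77043 − 0.744)/0.01513 = 0.02643/0.01513 = 1.747.
p-value = P(Z < 1.747) ≈ 0.9597, so at α = 0.1 we fail to reject H₀.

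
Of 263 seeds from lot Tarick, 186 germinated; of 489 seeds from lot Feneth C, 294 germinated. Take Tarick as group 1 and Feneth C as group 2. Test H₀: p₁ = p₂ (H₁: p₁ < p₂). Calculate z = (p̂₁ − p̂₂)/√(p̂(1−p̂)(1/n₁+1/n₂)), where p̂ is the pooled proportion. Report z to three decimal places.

z = 2.885

p̂₁ = 186/263 ≈ 0.70722, p̂₂ = 294/489 ≈ 0.60123.
Pooled p̂ = (186+294)/(263+489) = 480/752 = 0.63830.
SE = √(p̂(1−p̂)(1/n₁+1/n₂)) = √(0.63830·0.36170·0.00584727) = √(0.00134998) = 0.03674.
z = (0.70722 − 0.60123)/0.03674 = 0.10599/0.03674 = 2.885.
p-value = P(Z < 2.885) ≈ 0.9980.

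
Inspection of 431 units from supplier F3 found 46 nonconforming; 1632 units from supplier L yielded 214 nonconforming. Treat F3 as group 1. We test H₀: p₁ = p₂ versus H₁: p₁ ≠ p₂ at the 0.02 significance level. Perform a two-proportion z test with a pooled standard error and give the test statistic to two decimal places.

z = -1.36

p̂₁ = 46/431 ≈ 0.1067, p̂₂ = 214/1632 ≈ 0.1311.
Pooled p̂ = (46+214)/(431+1632) = 260/2063 = 0.1260.
SE = √(p̂(1−p̂)(1/n₁+1/n₂)) = √(0.1260·0.8740·0.00293293) = √(0.000323052) = 0.0180.
z = (0.1067 − 0.1311)/0.0180 = -0.0244/0.0180 = -1.36.
p-value = 2·P(Z > 1.357) ≈ 0.1746. With α = 0.02, fail to reject H₀.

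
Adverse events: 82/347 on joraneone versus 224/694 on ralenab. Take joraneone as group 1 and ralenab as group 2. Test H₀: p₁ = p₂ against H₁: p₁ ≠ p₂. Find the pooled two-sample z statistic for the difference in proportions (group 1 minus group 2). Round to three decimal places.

z = -2.886

p̂₁ = 82/347 = 0.236311, p̂₂ = 224/694 = 0.322767.
Pooled p̂ = (82+224)/(347+694) = 306/1041 = 0.293948.
SE = √(0.207543 × 0.00432277) = 0.029953.
z = (0.236311 − 0.322767)/0.029953 = -0.086456/0.029953 = -2.886.
Two-sided p-value ≈ 2·Φ(−2.886) = 0.0039.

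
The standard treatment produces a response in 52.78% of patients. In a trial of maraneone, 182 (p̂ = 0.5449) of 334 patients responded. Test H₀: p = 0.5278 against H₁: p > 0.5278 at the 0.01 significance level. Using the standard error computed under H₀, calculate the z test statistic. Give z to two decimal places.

p̂ = 182/334 = 0.5449.
Standard error under H₀: √(0.5278×0.4722/334) = 0.0273.
z = (0.5449 − 0.5278)/0.0273 = 0.0171/0.0273 = 0.63.
p-value = P(Z > 0.626) ≈ 0.2655, so at α = 0.01 we fail to reject H₀.

z = 0.63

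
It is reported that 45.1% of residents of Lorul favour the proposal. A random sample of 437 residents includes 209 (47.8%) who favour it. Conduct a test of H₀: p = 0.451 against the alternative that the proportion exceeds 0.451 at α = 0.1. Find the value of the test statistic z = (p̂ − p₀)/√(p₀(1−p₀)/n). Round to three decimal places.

p̂ = 209/437 = 0.47826.
Standard error under H₀: √(0.451×0.549/437) = 0.02380.
z = (0.47826 − 0.451)/0.02380 = 0.02726/0.02380 = 1.145.
p-value = P(Z > 1.145) ≈ 0.1260; since p > α = 0.1, fail to reject H₀.

z = 1.145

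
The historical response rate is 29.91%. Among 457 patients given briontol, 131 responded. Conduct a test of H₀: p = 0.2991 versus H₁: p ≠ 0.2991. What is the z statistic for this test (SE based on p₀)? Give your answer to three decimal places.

p̂ = 131/457 ≈ 0.28665.
Under H₀, SE = √(0.2991·0.7009/457) = √(0.000458729) = 0.02142.
z = (0.28665 − 0.2991)/0.02142 = -0.01245/0.02142 = -0.581.
Two-sided p-value ≈ 2·Φ(−0.581) = 0.5611.

z = -0.581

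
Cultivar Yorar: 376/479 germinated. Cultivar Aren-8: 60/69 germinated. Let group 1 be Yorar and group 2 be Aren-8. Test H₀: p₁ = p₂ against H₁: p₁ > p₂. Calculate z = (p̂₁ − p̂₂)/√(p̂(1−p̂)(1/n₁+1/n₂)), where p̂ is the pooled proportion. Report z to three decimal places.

z = -1.629

p̂₁ = 376/479 = 0.78497, p̂₂ = 60/69 = 0.86957.
Pooled p̂ = (376+60)/(479+69) = 436/548 = 0.79562.
SE = √(0.162609 × 0.0165804) = 0.05192.
z = (0.78497 − 0.86957)/0.05192 = -0.08460/0.05192 = -1.629.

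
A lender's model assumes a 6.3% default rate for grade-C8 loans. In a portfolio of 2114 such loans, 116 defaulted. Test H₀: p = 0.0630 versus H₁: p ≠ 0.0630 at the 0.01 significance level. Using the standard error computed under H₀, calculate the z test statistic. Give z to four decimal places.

p̂ = 116/2114 ≈ 0.0548723.
Under H₀, SE = √(0.063·0.937/2114) = √(2.79238e-05) = 0.0052843.
z = (0.0548723 − 0.063)/0.0052843 = -0.0081277/0.0052843 = -1.5381.
Two-sided p-value ≈ 2·Φ(−1.538) = 0.1240. With α = 0.01, fail to reject H₀.

z = -1.5381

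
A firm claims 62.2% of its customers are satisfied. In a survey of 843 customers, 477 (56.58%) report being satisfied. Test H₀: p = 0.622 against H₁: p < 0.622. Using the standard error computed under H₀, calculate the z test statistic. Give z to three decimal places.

p̂ = 477/843 = 0.56584.
SE = √(p₀(1−p₀)/n) = √(0.23512/843) = 0.01670.
z = (0.56584 − 0.622)/0.01670 = -0.05616/0.01670 = -3.363.

z = -3.363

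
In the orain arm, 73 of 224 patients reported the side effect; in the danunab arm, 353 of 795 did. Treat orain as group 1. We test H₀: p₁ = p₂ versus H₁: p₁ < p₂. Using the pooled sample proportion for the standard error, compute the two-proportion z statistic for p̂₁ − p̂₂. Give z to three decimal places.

z = -3.166

p̂₁ = 73/224 ≈ 0.32589, p̂₂ = 353/795 ≈ 0.44403.
Pooled p̂ = (73+353)/(224+795) = 426/1019 = 0.41806.
SE = √(p̂(1−p̂)(1/n₁+1/n₂)) = √(0.41806·0.58194·0.00572215) = √(0.00139211) = 0.03731.
z = (0.32589 − 0.44403)/0.03731 = -0.11814/0.03731 = -3.166.
p-value = P(Z < -3.166) ≈ 0.0008.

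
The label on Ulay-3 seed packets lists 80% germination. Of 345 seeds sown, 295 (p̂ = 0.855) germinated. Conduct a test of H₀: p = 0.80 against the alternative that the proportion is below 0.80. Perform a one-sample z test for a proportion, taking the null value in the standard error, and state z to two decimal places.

p̂ = 295/345 = 0.8551.
SE = √(p₀(1−p₀)/n) = √(0.16/345) = 0.0215.
z = (0.8551 − 0.8)/0.0215 = 0.0551/0.0215 = 2.56.

z = 2.56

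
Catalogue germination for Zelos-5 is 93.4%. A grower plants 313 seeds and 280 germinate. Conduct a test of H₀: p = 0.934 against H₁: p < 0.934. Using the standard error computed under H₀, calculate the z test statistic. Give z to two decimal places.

p̂ = 280/313 ≈ 0.8946.
Under H₀, SE = √(0.934·0.066/313) = √(0.000196946) = 0.0140.
z = (0.8946 − 0.934)/0.0140 = -0.0394/0.0140 = -2.81.
p-value = P(Z < -2.810) ≈ 0.0025.

z = -2.81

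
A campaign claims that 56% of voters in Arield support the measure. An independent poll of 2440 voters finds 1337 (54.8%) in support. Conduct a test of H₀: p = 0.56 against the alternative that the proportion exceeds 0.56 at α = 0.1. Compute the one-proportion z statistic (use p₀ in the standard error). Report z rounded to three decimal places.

p̂ = 1337/2440 = 0.54795.
Standard error under H₀: √(0.56×0.44/2440) = 0.01005.
z = (0.54795 − 0.56)/0.01005 = -0.01205/0.01005 = -1.199.
p-value = P(Z > -1.199) ≈ 0.8847. With α = 0.1, fail to reject H₀.

z = -1.199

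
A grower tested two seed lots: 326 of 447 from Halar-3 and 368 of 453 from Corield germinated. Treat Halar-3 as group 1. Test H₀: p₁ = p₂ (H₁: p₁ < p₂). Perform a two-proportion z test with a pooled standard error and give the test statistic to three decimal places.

p̂₁ = 326/447 = 0.72931, p̂₂ = 368/453 = 0.81236.
Pooled p̂ = (326+368)/(447+453) = 694/900 = 0.77111.
SE = √(p̂(1−p̂)(1/n₁+1/n₂)) = √(0.77111·0.22889·0.00444464) = √(0.000784474) = 0.02801.
z = (0.72931 − 0.81236)/0.02801 = -0.08305/0.02801 = -2.965.
p-value = P(Z < -2.965) ≈ 0.0015.

z = -2.965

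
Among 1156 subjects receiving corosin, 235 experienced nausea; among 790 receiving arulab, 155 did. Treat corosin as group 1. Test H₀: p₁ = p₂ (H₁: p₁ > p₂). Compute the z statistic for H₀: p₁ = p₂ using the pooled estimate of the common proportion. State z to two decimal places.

p̂₁ = 235/1156 = 0.2033, p̂₂ = 155/790 = 0.1962.
Pooled p̂ = (235+155)/(1156+790) = 390/1946 = 0.2004.
SE = √(0.160246 × 0.00213087) = 0.0185.
z = (0.2033 − 0.1962)/0.0185 = 0.0071/0.0185 = 0.38.

z = 0.38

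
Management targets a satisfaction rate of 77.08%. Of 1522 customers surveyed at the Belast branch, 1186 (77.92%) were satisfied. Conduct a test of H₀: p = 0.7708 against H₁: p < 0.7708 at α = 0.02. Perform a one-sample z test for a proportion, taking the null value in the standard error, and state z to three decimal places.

p̂ = 1186/1522 ≈ 0.779238.
SE = √(p₀(1−p₀)/n) = √(0.17667/1522) = 0.010774.
z = (0.779238 − 0.7708)/0.010774 = 0.008438/0.010774 = 0.783.
p-value = P(Z < 0.783) ≈ 0.7832, so at α = 0.02 we fail to reject H₀.

z = 0.783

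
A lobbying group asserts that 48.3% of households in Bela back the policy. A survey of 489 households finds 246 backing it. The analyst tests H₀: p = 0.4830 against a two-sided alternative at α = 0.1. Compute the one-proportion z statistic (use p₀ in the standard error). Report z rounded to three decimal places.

p̂ = 246/489 = 0.50307.
Under H₀, SE = √(0.483·0.517/489) = √(0.000510656) = 0.02260.
z = (0.50307 − 0.483)/0.02260 = 0.02007/0.02260 = 0.888.
p-value = 2·P(Z > 0.888) ≈ 0.3745, so at α = 0.1 we fail to reject H₀.

z = 0.888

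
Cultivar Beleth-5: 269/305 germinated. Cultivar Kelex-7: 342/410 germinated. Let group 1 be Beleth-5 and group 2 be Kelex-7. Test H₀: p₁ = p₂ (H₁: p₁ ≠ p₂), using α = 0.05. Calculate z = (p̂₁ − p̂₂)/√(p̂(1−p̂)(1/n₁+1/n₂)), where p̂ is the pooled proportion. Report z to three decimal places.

p̂₁ = 269/305 ≈ 0.88197, p̂₂ = 342/410 ≈ 0.83415.
Pooled p̂ = (269+342)/(305+410) = 611/715 = 0.85455.
SE = √(p̂(1−p̂)(1/n₁+1/n₂)) = √(0.85455·0.14545·0.00571771) = √(0.000710698) = 0.02666.
z = (0.88197 − 0.83415)/0.02666 = 0.04782/0.02666 = 1.794.
Two-sided p-value ≈ 2·Φ(−1.794) = 0.0728. With α = 0.05, fail to reject H₀.

z = 1.794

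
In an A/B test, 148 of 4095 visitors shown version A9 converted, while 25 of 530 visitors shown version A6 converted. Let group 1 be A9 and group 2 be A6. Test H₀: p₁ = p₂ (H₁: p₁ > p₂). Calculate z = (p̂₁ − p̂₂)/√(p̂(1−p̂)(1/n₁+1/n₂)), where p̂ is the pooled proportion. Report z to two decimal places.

z = -1.26

p̂₁ = 148/4095 = 0.0361, p̂₂ = 25/530 = 0.0472.
Pooled p̂ = (148+25)/(4095+530) = 173/4625 = 0.0374.
SE = √(0.0360062 × 0.00213099) = 0.0088.
z = (0.0361 − 0.0472)/0.0088 = -0.0111/0.0088 = -1.26.
p-value = P(Z > -1.259) ≈ 0.8960.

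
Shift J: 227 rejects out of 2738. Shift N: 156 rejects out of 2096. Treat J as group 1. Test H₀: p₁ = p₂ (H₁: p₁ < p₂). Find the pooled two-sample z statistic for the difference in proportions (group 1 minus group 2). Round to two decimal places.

p̂₁ = 227/2738 = 0.08291, p̂₂ = 156/2096 = 0.07443.
Pooled p̂ = (227+156)/(2738+2096) = 383/4834 = 0.07923.
SE = √(p̂(1−p̂)(1/n₁+1/n₂)) = √(0.07923·0.92077·0.000842329) = √(6.14504e-05) = 0.00784.
z = (0.08291 − 0.07443)/0.00784 = 0.00848/0.00784 = 1.08.

z = 1.08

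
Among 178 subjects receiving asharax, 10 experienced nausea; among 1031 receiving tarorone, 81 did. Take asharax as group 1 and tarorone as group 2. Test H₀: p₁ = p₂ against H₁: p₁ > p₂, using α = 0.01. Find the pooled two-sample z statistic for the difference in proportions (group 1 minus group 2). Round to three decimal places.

p̂₁ = 10/178 = 0.05618, p̂₂ = 81/1031 = 0.07856.
Pooled p̂ = (10+81)/(178+1031) = 91/1209 = 0.07527.
SE = √(0.0696034 × 0.00658791) = 0.02141.
z = (0.05618 − 0.07856)/0.02141 = -0.02238/0.02141 = -1.045.
p-value = P(Z > -1.045) ≈ 0.8521. With α = 0.01, fail to reject H₀.

z = -1.045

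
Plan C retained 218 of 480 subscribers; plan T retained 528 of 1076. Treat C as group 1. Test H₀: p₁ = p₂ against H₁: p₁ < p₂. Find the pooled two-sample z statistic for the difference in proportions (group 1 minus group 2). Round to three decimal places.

p̂₁ = 218/480 ≈ 0.45417, p̂₂ = 528/1076 ≈ 0.49071.
Pooled p̂ = (218+528)/(480+1076) = 746/1556 = 0.47943.
SE = √(0.249577 × 0.0030127) = 0.02742.
z = (0.45417 − 0.49071)/0.02742 = -0.03654/0.02742 = -1.333.

z = -1.333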